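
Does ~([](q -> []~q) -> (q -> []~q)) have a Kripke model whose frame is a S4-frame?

Unsatisfiable

1. ~([](q -> []~q) -> (q -> []~q)), u
2. [](q -> []~q), u   [~->-rule on 1]
3. ~(q -> []~q), u   [~->-rule on 1]
4. q, u   [~->-rule on 3]
5. ~[]~q, u   [~->-rule on 3]
6. q -> []~q, u   [[]-rule on 2 via uRu]
7. []~q, u   [->-rule on 6 (branches; this branch)]
8. ~q, u   [[]-rule on 7 via uRu]
Accessibility: uRu
Branch closes: q and ~q both at u.
Every branch closes; the branch above is one of them.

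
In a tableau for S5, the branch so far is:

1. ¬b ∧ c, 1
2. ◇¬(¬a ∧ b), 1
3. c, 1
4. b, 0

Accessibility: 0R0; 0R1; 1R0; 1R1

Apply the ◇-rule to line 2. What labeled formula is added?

a fresh world 2 with 1R2, and ¬(¬a ∧ b) at 2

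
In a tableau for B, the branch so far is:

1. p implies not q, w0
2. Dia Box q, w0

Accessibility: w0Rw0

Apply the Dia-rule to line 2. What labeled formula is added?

a fresh world w1 with w0Rw1, and Box q at w1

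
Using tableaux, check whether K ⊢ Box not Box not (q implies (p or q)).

Tableau for the negation not Box not Box not (q implies (p or q)):
1. not Box not Box not (q implies (p or q)), w0
2. Box not (q implies (p or q)), w1   [neg-Box-rule on 1: fresh world w1, w0Rw1]
Accessibility: w0Rw1
The negation has an open branch (countermodel exists).

No, not valid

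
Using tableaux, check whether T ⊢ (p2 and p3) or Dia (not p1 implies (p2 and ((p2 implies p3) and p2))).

Invalid (countermodel exists)

Tableau for the negation not ((p2 and p3) or Dia (not p1 implies (p2 and ((p2 implies p3) and p2)))):
1. not ((p2 and p3) or Dia (not p1 implies (p2 and ((p2 implies p3) and p2)))), u
2. not (p2 and p3), u   [neg-or-rule on 1]
3. not Dia (not p1 implies (p2 and ((p2 implies p3) and p2))), u   [neg-or-rule on 1]
4. not (not p1 implies (p2 and ((p2 implies p3) and p2))), u   [neg-Dia-rule on 3 via uRu]
5. not p1, u   [neg-implies-rule on 4]
6. not (p2 and ((p2 implies p3) and p2)), u   [neg-implies-rule on 4]
7. not p3, u   [neg-and-rule on 2 (branches; this branch)]
8. not ((p2 implies p3) and p2), u   [neg-and-rule on 6 (branches; this branch)]
9. not p2, u   [neg-and-rule on 8 (branches; this branch)]
Accessibility: uRu
The negation has an open branch (countermodel exists).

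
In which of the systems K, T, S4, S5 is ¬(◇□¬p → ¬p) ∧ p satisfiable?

S5-tableau for the formula:
1. ¬(◇□¬p → ¬p) ∧ p, 0
2. ¬(◇□¬p → ¬p), 0
3. p, 0
4. ◇□¬p, 0
5. □¬p, 1
6. ¬p, 0
Accessibility: 0R0, 0R1, 1R0, 1R1
Branch closes: p and ¬p both at 0.
Every branch closes (one shown): unsatisfiable in S5.
S4-tableau for the formula:
1. ¬(◇□¬p → ¬p) ∧ p, 0
2. ¬(◇□¬p → ¬p), 0
3. p, 0
4. ◇□¬p, 0
5. □¬p, 1
6. ¬p, 1
Accessibility: 0R0, 0R1, 1R1
Complete open branch: satisfiable in S4, hence also in K, T (this S4-model is also a K-model and a T-model).

K, T, S4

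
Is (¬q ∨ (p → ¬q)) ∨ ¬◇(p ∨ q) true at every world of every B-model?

No, not valid

Tableau for the negation ¬((¬q ∨ (p → ¬q)) ∨ ¬◇(p ∨ q)):
1. ¬((¬q ∨ (p → ¬q)) ∨ ¬◇(p ∨ q)), 0
2. ¬(¬q ∨ (p → ¬q)), 0
3. ◇(p ∨ q), 0
4. q, 0
5. ¬(p → ¬q), 0
6. p, 0
7. p ∨ q, 1
8. q, 1
Accessibility: 0R0, 0R1, 1R0, 1R1
The negation has an open branch (countermodel exists).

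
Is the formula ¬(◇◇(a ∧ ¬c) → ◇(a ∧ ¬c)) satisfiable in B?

1. ¬(◇◇(a ∧ ¬c) → ◇(a ∧ ¬c)), u
2. ◇◇(a ∧ ¬c), u
3. ¬◇(a ∧ ¬c), u
4. ¬(a ∧ ¬c), u
5. c, u
6. ◇(a ∧ ¬c), v
7. ¬(a ∧ ¬c), v
8. c, v
9. a ∧ ¬c, w
10. a, w
11. ¬c, w
Accessibility: uRu, uRv, vRu, vRv, vRw, wRv, wRw

Yes, satisfiable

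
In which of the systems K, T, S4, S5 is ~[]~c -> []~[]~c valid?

S5

S4-tableau for the negation ~(~[]~c -> []~[]~c):
1. ~(~[]~c -> []~[]~c), u
2. ~[]~c, u
3. ~[]~[]~c, u
4. c, v
5. []~c, w
6. ~c, w
Accessibility: uRu, uRv, uRw, vRv, wRw
Complete open branch: countermodel on an S4-frame, so not valid in S4, nor in K, T (the same frame is also a K-frame and a T-frame).
S5-tableau for the negation ~(~[]~c -> []~[]~c):
1. ~(~[]~c -> []~[]~c), u
2. ~[]~c, u
3. ~[]~[]~c, u
4. c, v
5. []~c, w
6. ~c, u
7. ~c, v
Accessibility: uRu, uRv, uRw, vRu, vRv, vRw, wRu, wRv, wRw
Branch closes: c and ~c both at v.
Every branch closes (one shown): valid in S5.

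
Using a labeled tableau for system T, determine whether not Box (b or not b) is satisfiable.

1. not Box (b or not b), u
2. not (b or not b), v
3. not b, v
4. b, v
Accessibility: uRu, uRv, vRv
Branch closes: b and not b both at v.
Every branch closes; the branch above is one of them.

Unsatisfiable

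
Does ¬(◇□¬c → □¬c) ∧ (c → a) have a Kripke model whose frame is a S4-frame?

1. ¬(◇□¬c → □¬c) ∧ (c → a), 0
2. ¬(◇□¬c → □¬c), 0   [∧-rule on 1]
3. c → a, 0   [∧-rule on 1]
4. ◇□¬c, 0   [¬→-rule on 2]
5. ¬□¬c, 0   [¬→-rule on 2]
6. a, 0   [→-rule on 3 (branches; this branch)]
7. □¬c, 1   [◇-rule on 4: fresh world 1, 0R1]
8. ¬c, 1   [□-rule on 7 via 1R1]
9. c, 2   [¬□-rule on 5: fresh world 2, 0R2]
Accessibility: 0R0, 0R1, 0R2, 1R1, 2R2

Satisfiable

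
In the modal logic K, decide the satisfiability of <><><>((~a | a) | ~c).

1. <><><>((~a | a) | ~c), w0
2. <><>((~a | a) | ~c), w1
3. <>((~a | a) | ~c), w2
4. (~a | a) | ~c, w3
5. ~c, w3
Accessibility: w0Rw1, w1Rw2, w2Rw3

Satisfiable (open branch found)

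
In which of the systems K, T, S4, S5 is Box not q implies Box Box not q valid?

S4, S5

T-tableau for the negation not (Box not q implies Box Box not q):
1. not (Box not q implies Box Box not q), w0
2. Box not q, w0
3. not Box Box not q, w0
4. not q, w0
5. not Box not q, w1
6. not q, w1
7. q, w2
Accessibility: w0Rw0, w0Rw1, w1Rw1, w1Rw2, w2Rw2
Complete open branch: countermodel on a T-frame, so not valid in T, nor in K (the same frame is also a K-frame).
S4-tableau for the negation not (Box not q implies Box Box not q):
1. not (Box not q implies Box Box not q), w0
2. Box not q, w0
3. not Box Box not q, w0
4. not q, w0
5. not Box not q, w1
6. not q, w1
7. q, w2
8. not q, w2
Accessibility: w0Rw0, w0Rw1, w0Rw2, w1Rw1, w1Rw2, w2Rw2
Branch closes: q and not q both at w2.
Every branch closes (one shown): valid in S4, hence also in S5 (every theorem of S4 is a theorem of S5).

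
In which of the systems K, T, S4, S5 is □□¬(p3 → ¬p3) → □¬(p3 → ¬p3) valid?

T-tableau for the negation ¬(□□¬(p3 → ¬p3) → □¬(p3 → ¬p3)):
1. ¬(□□¬(p3 → ¬p3) → □¬(p3 → ¬p3)), 0
2. □□¬(p3 → ¬p3), 0   [¬→-rule on 1]
3. ¬□¬(p3 → ¬p3), 0   [¬→-rule on 1]
4. □¬(p3 → ¬p3), 0   [□-rule on 2 via 0R0]
5. ¬(p3 → ¬p3), 0   [□-rule on 4 via 0R0]
6. p3, 0   [¬→-rule on 5]
7. p3 → ¬p3, 1   [¬□-rule on 3: fresh world 1, 0R1]
8. □¬(p3 → ¬p3), 1   [□-rule on 2 via 0R1]
9. ¬(p3 → ¬p3), 1   [□-rule on 4 via 0R1]
10. p3, 1   [¬→-rule on 9]
11. ¬p3, 1   [→-rule on 7 (branches; this branch)]
Accessibility: 0R0, 0R1, 1R1
Branch closes: p3 and ¬p3 both at 1.
Every branch closes (one shown): valid in T, hence also in S4, S5 (every theorem of T is a theorem of S4 and S5).
K-tableau for the negation ¬(□□¬(p3 → ¬p3) → □¬(p3 → ¬p3)):
1. ¬(□□¬(p3 → ¬p3) → □¬(p3 → ¬p3)), 0
2. □□¬(p3 → ¬p3), 0   [¬→-rule on 1]
3. ¬□¬(p3 → ¬p3), 0   [¬→-rule on 1]
4. p3 → ¬p3, 1   [¬□-rule on 3: fresh world 1, 0R1]
5. □¬(p3 → ¬p3), 1   [□-rule on 2 via 0R1]
6. ¬p3, 1   [→-rule on 4 (branches; this branch)]
Accessibility: 0R1
Complete open branch: countermodel on a K-frame, so not valid in K.

T, S4, S5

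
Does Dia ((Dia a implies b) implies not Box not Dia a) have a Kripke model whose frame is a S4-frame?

Yes, satisfiable

1. Dia ((Dia a implies b) implies not Box not Dia a), u
2. (Dia a implies b) implies not Box not Dia a, v
3. not Box not Dia a, v
4. Dia a, w
5. a, x
Accessibility: uRu, uRv, uRw, uRx, vRv, vRw, vRx, wRw, wRx, xRx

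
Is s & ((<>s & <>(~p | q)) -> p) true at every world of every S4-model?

Not valid

Tableau for the negation ~(s & ((<>s & <>(~p | q)) -> p)):
1. ~(s & ((<>s & <>(~p | q)) -> p)), w0
2. ~((<>s & <>(~p | q)) -> p), w0
3. <>s & <>(~p | q), w0
4. ~p, w0
5. <>s, w0
6. <>(~p | q), w0
7. s, w1
8. ~p | q, w2
9. q, w2
Accessibility: w0Rw0, w0Rw1, w0Rw2, w1Rw1, w2Rw2
The negation has an open branch (countermodel exists).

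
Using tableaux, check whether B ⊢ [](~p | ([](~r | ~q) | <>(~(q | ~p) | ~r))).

Invalid (countermodel exists)

Tableau for the negation ~[](~p | ([](~r | ~q) | <>(~(q | ~p) | ~r))):
1. ~[](~p | ([](~r | ~q) | <>(~(q | ~p) | ~r))), u
2. ~(~p | ([](~r | ~q) | <>(~(q | ~p) | ~r))), v
3. p, v
4. ~([](~r | ~q) | <>(~(q | ~p) | ~r)), v
5. ~[](~r | ~q), v
6. ~<>(~(q | ~p) | ~r), v
7. ~(~(q | ~p) | ~r), u
8. q | ~p, u
9. r, u
10. ~(~(q | ~p) | ~r), v
11. q | ~p, v
12. r, v
13. ~p, u
14. q, v
15. ~(~r | ~q), w
16. r, w
17. q, w
18. ~(~(q | ~p) | ~r), w
19. q | ~p, w
20. ~p, w
Accessibility: uRu, uRv, vRu, vRv, vRw, wRv, wRw
The negation has an open branch (countermodel exists).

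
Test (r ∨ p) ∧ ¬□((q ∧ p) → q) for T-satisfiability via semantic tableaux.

Unsatisfiable

1. (r ∨ p) ∧ ¬□((q ∧ p) → q), 0
2. r ∨ p, 0
3. ¬□((q ∧ p) → q), 0
4. p, 0
5. ¬((q ∧ p) → q), 1
6. q ∧ p, 1
7. ¬q, 1
8. q, 1
9. p, 1
Accessibility: 0R0, 0R1, 1R1
Branch closes: q and ¬q both at 1.
Every branch closes; the branch above is one of them.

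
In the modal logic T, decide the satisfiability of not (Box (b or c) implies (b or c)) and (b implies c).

Unsatisfiable (every branch closes)

1. not (Box (b or c) implies (b or c)) and (b implies c), 0
2. not (Box (b or c) implies (b or c)), 0
3. b implies c, 0
4. Box (b or c), 0
5. not (b or c), 0
6. not b, 0
7. not c, 0
8. b or c, 0
9. c, 0
Accessibility: 0R0
Branch closes: c and not c both at 0.
All branches of the tableau close; one closing branch shown above.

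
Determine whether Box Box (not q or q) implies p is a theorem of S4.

Tableau for the negation not (Box Box (not q or q) implies p):
1. not (Box Box (not q or q) implies p), 0
2. Box Box (not q or q), 0
3. not p, 0
4. Box (not q or q), 0
5. not q or q, 0
6. q, 0
Accessibility: 0R0
The negation has an open branch (countermodel exists).

Invalid (countermodel exists)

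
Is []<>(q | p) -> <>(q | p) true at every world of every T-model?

Tableau for the negation ~([]<>(q | p) -> <>(q | p)):
1. ~([]<>(q | p) -> <>(q | p)), w0
2. []<>(q | p), w0
3. ~<>(q | p), w0
4. <>(q | p), w0
5. ~(q | p), w0
6. ~q, w0
7. ~p, w0
8. q | p, w1
9. <>(q | p), w1
10. ~(q | p), w1
11. ~q, w1
12. ~p, w1
13. p, w1
Accessibility: w0Rw0, w0Rw1, w1Rw1
Branch closes: p and ~p both at w1.
All branches of the negation close; one closing branch shown above.

Valid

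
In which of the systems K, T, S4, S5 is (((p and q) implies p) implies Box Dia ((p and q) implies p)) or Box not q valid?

K-tableau for the negation not ((((p and q) implies p) implies Box Dia ((p and q) implies p)) or Box not q):
1. not ((((p and q) implies p) implies Box Dia ((p and q) implies p)) or Box not q), 0
2. not (((p and q) implies p) implies Box Dia ((p and q) implies p)), 0   [neg-or-rule on 1]
3. not Box not q, 0   [neg-or-rule on 1]
4. (p and q) implies p, 0   [neg-implies-rule on 2]
5. not Box Dia ((p and q) implies p), 0   [neg-implies-rule on 2]
6. p, 0   [implies-rule on 4 (branches; this branch)]
7. q, 1   [neg-Box-rule on 3: fresh world 1, 0R1]
8. not Dia ((p and q) implies p), 2   [neg-Box-rule on 5: fresh world 2, 0R2]
Accessibility: 0R1, 0R2
Complete open branch: countermodel on a K-frame, so not valid in K.
T-tableau for the negation not ((((p and q) implies p) implies Box Dia ((p and q) implies p)) or Box not q):
1. not ((((p and q) implies p) implies Box Dia ((p and q) implies p)) or Box not q), 0
2. not (((p and q) implies p) implies Box Dia ((p and q) implies p)), 0   [neg-or-rule on 1]
3. not Box not q, 0   [neg-or-rule on 1]
4. (p and q) implies p, 0   [neg-implies-rule on 2]
5. not Box Dia ((p and q) implies p), 0   [neg-implies-rule on 2]
6. not (p and q), 0   [implies-rule on 4 (branches; this branch)]
7. not q, 0   [neg-and-rule on 6 (branches; this branch)]
8. q, 1   [neg-Box-rule on 3: fresh world 1, 0R1]
9. not Dia ((p and q) implies p), 2   [neg-Box-rule on 5: fresh world 2, 0R2]
10. not ((p and q) implies p), 2   [neg-Dia-rule on 9 via 2R2]
11. p and q, 2   [neg-implies-rule on 10]
12. not p, 2   [neg-implies-rule on 10]
13. p, 2   [and-rule on 11]
14. q, 2   [and-rule on 11]
Accessibility: 0R0, 0R1, 0R2, 1R1, 2R2
Branch closes: p and not p both at 2.
Every branch closes (one shown): valid in T, hence also in S4, S5 (every theorem of T is a theorem of S4 and S5).

T, S4, S5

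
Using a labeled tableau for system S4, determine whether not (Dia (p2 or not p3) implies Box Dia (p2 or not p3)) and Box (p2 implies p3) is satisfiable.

1. not (Dia (p2 or not p3) implies Box Dia (p2 or not p3)) and Box (p2 implies p3), 0
2. not (Dia (p2 or not p3) implies Box Dia (p2 or not p3)), 0
3. Box (p2 implies p3), 0
4. Dia (p2 or not p3), 0
5. not Box Dia (p2 or not p3), 0
6. p2 implies p3, 0
7. p3, 0
8. p2 or not p3, 1
9. p2 implies p3, 1
10. not p3, 1
11. not p2, 1
12. not Dia (p2 or not p3), 2
13. p2 implies p3, 2
14. not (p2 or not p3), 2
15. not p2, 2
16. p3, 2
Accessibility: 0R0, 0R1, 0R2, 1R1, 2R2

Satisfiable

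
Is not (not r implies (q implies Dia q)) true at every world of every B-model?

Tableau for the negation not r implies (q implies Dia q):
1. not r implies (q implies Dia q), 0
2. q implies Dia q, 0   [implies-rule on 1 (branches; this branch)]
3. Dia q, 0   [implies-rule on 2 (branches; this branch)]
4. q, 1   [Dia-rule on 3: fresh world 1, 0R1]
Accessibility: 0R0, 0R1, 1R0, 1R1
The negation has an open branch (countermodel exists).

Not valid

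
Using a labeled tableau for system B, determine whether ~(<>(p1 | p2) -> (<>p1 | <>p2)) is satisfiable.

1. ~(<>(p1 | p2) -> (<>p1 | <>p2)), 0
2. <>(p1 | p2), 0   [~->-rule on 1]
3. ~(<>p1 | <>p2), 0   [~->-rule on 1]
4. ~<>p1, 0   [~|-rule on 3]
5. ~<>p2, 0   [~|-rule on 3]
6. ~p1, 0   [~<>-rule on 4 via 0R0]
7. ~p2, 0   [~<>-rule on 5 via 0R0]
8. p1 | p2, 1   [<>-rule on 2: fresh world 1, 0R1]
9. ~p1, 1   [~<>-rule on 4 via 0R1]
10. ~p2, 1   [~<>-rule on 5 via 0R1]
11. p2, 1   [|-rule on 8 (branches; this branch)]
Accessibility: 0R0, 0R1, 1R0, 1R1
Branch closes: p2 and ~p2 both at 1.
All branches of the tableau close; one closing branch shown above.

Unsatisfiable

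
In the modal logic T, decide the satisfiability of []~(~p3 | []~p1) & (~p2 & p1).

Yes, satisfiable

1. []~(~p3 | []~p1) & (~p2 & p1), 0
2. []~(~p3 | []~p1), 0
3. ~p2 & p1, 0
4. ~p2, 0
5. p1, 0
6. ~(~p3 | []~p1), 0
7. p3, 0
8. ~[]~p1, 0
9. p1, 1
10. ~(~p3 | []~p1), 1
11. p3, 1
12. ~[]~p1, 1
13. p1, 2
Accessibility: 0R0, 0R1, 1R1, 1R2, 2R2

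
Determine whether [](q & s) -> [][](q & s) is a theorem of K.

No, not valid

Tableau for the negation ~([](q & s) -> [][](q & s)):
1. ~([](q & s) -> [][](q & s)), w0
2. [](q & s), w0
3. ~[][](q & s), w0
4. ~[](q & s), w1
5. q & s, w1
6. q, w1
7. s, w1
8. ~(q & s), w2
9. ~s, w2
Accessibility: w0Rw1, w1Rw2
The negation has an open branch (countermodel exists).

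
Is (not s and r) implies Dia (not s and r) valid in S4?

Tableau for the negation not ((not s and r) implies Dia (not s and r)):
1. not ((not s and r) implies Dia (not s and r)), 0
2. not s and r, 0
3. not Dia (not s and r), 0
4. not s, 0
5. r, 0
6. not (not s and r), 0
7. not r, 0
Accessibility: 0R0
Branch closes: r and not r both at 0.
Every branch of the negation's tableau closes; the branch above is one of them.

Valid in S4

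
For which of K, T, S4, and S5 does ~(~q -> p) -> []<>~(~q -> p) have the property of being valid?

S4-tableau for the negation ~(~(~q -> p) -> []<>~(~q -> p)):
1. ~(~(~q -> p) -> []<>~(~q -> p)), w0
2. ~(~q -> p), w0   [~->-rule on 1]
3. ~[]<>~(~q -> p), w0   [~->-rule on 1]
4. ~q, w0   [~->-rule on 2]
5. ~p, w0   [~->-rule on 2]
6. ~<>~(~q -> p), w1   [~[]-rule on 3: fresh world w1, w0Rw1]
7. ~q -> p, w1   [~<>-rule on 6 via w1Rw1]
8. p, w1   [->-rule on 7 (branches; this branch)]
Accessibility: w0Rw0, w0Rw1, w1Rw1
Complete open branch: countermodel on an S4-frame, so not valid in S4, nor in K, T (the same frame is also a K-frame and a T-frame).
S5-tableau for the negation ~(~(~q -> p) -> []<>~(~q -> p)):
1. ~(~(~q -> p) -> []<>~(~q -> p)), w0
2. ~(~q -> p), w0   [~->-rule on 1]
3. ~[]<>~(~q -> p), w0   [~->-rule on 1]
4. ~q, w0   [~->-rule on 2]
5. ~p, w0   [~->-rule on 2]
6. ~<>~(~q -> p), w1   [~[]-rule on 3: fresh world w1, w0Rw1]
7. ~q -> p, w0   [~<>-rule on 6 via w1Rw0]
8. ~q -> p, w1   [~<>-rule on 6 via w1Rw1]
9. p, w0   [->-rule on 7 (branches; this branch)]
Accessibility: w0Rw0, w0Rw1, w1Rw0, w1Rw1
Branch closes: p and ~p both at w0.
Every branch closes (one shown): valid in S5.

S5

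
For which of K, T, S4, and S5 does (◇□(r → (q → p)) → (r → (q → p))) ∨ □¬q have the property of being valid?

S5

S4-tableau for the negation ¬((◇□(r → (q → p)) → (r → (q → p))) ∨ □¬q):
1. ¬((◇□(r → (q → p)) → (r → (q → p))) ∨ □¬q), 0
2. ¬(◇□(r → (q → p)) → (r → (q → p))), 0
3. ¬□¬q, 0
4. ◇□(r → (q → p)), 0
5. ¬(r → (q → p)), 0
6. r, 0
7. ¬(q → p), 0
8. q, 0
9. ¬p, 0
10. q, 1
11. □(r → (q → p)), 2
12. r → (q → p), 2
13. q → p, 2
14. p, 2
Accessibility: 0R0, 0R1, 0R2, 1R1, 2R2
Complete open branch: countermodel on an S4-frame, so not valid in S4, nor in K, T (the same frame is also a K-frame and a T-frame).
S5-tableau for the negation ¬((◇□(r → (q → p)) → (r → (q → p))) ∨ □¬q):
1. ¬((◇□(r → (q → p)) → (r → (q → p))) ∨ □¬q), 0
2. ¬(◇□(r → (q → p)) → (r → (q → p))), 0
3. ¬□¬q, 0
4. ◇□(r → (q → p)), 0
5. ¬(r → (q → p)), 0
6. r, 0
7. ¬(q → p), 0
8. q, 0
9. ¬p, 0
10. q, 1
11. □(r → (q → p)), 2
12. r → (q → p), 0
13. r → (q → p), 1
14. r → (q → p), 2
15. q → p, 0
16. q → p, 1
17. q → p, 2
18. p, 0
Accessibility: 0R0, 0R1, 0R2, 1R0, 1R1, 1R2, 2R0, 2R1, 2R2
Branch closes: p and ¬p both at 0.
Every branch closes (one shown): valid in S5.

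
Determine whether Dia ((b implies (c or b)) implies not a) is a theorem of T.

No, not valid

Tableau for the negation not Dia ((b implies (c or b)) implies not a):
1. not Dia ((b implies (c or b)) implies not a), 0
2. not ((b implies (c or b)) implies not a), 0   [neg-Dia-rule on 1 via 0R0]
3. b implies (c or b), 0   [neg-implies-rule on 2]
4. a, 0   [neg-implies-rule on 2]
5. c or b, 0   [implies-rule on 3 (branches; this branch)]
6. b, 0   [or-rule on 5 (branches; this branch)]
Accessibility: 0R0
The negation has an open branch (countermodel exists).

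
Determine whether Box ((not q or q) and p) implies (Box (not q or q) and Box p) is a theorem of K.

Valid in K

Tableau for the negation not (Box ((not q or q) and p) implies (Box (not q or q) and Box p)):
1. not (Box ((not q or q) and p) implies (Box (not q or q) and Box p)), u
2. Box ((not q or q) and p), u   [neg-implies-rule on 1]
3. not (Box (not q or q) and Box p), u   [neg-implies-rule on 1]
4. not Box p, u   [neg-and-rule on 3 (branches; this branch)]
5. not p, v   [neg-Box-rule on 4: fresh world v, uRv]
6. (not q or q) and p, v   [Box-rule on 2 via uRv]
7. not q or q, v   [and-rule on 6]
8. p, v   [and-rule on 6]
Accessibility: uRv
Branch closes: p and not p both at v.
All branches of the negation close; one closing branch shown above.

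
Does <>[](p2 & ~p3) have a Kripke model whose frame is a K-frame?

1. <>[](p2 & ~p3), w0
2. [](p2 & ~p3), w1
Accessibility: w0Rw1

Yes, satisfiable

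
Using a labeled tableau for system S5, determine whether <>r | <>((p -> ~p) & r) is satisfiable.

1. <>r | <>((p -> ~p) & r), 0
2. <>((p -> ~p) & r), 0
3. (p -> ~p) & r, 1
4. p -> ~p, 1
5. r, 1
6. ~p, 1
Accessibility: 0R0, 0R1, 1R0, 1R1

Satisfiable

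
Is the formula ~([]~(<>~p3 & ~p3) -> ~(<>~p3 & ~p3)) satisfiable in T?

1. ~([]~(<>~p3 & ~p3) -> ~(<>~p3 & ~p3)), u
2. []~(<>~p3 & ~p3), u
3. <>~p3 & ~p3, u
4. <>~p3, u
5. ~p3, u
6. ~(<>~p3 & ~p3), u
7. ~<>~p3, u
8. p3, u
Accessibility: uRu
Branch closes: p3 and ~p3 both at u.
Every branch closes; the branch above is one of them.

No, unsatisfiable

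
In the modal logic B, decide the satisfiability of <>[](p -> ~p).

1. <>[](p -> ~p), w0
2. [](p -> ~p), w1   [<>-rule on 1: fresh world w1, w0Rw1]
3. p -> ~p, w0   [[]-rule on 2 via w1Rw0]
4. p -> ~p, w1   [[]-rule on 2 via w1Rw1]
5. ~p, w0   [->-rule on 3 (branches; this branch)]
6. ~p, w1   [->-rule on 4 (branches; this branch)]
Accessibility: w0Rw0, w0Rw1, w1Rw0, w1Rw1

Yes, satisfiable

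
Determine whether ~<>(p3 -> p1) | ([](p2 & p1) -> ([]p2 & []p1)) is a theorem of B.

Tableau for the negation ~(~<>(p3 -> p1) | ([](p2 & p1) -> ([]p2 & []p1))):
1. ~(~<>(p3 -> p1) | ([](p2 & p1) -> ([]p2 & []p1))), 0
2. <>(p3 -> p1), 0   [~|-rule on 1]
3. ~([](p2 & p1) -> ([]p2 & []p1)), 0   [~|-rule on 1]
4. [](p2 & p1), 0   [~->-rule on 3]
5. ~([]p2 & []p1), 0   [~->-rule on 3]
6. p2 & p1, 0   [[]-rule on 4 via 0R0]
7. p2, 0   [&-rule on 6]
8. p1, 0   [&-rule on 6]
9. ~[]p1, 0   [~&-rule on 5 (branches; this branch)]
10. p3 -> p1, 1   [<>-rule on 2: fresh world 1, 0R1]
11. p2 & p1, 1   [[]-rule on 4 via 0R1]
12. p2, 1   [&-rule on 11]
13. p1, 1   [&-rule on 11]
14. ~p1, 2   [~[]-rule on 9: fresh world 2, 0R2]
15. p2 & p1, 2   [[]-rule on 4 via 0R2]
16. p2, 2   [&-rule on 15]
17. p1, 2   [&-rule on 15]
Accessibility: 0R0, 0R1, 0R2, 1R0, 1R1, 2R0, 2R2
Branch closes: p1 and ~p1 both at 2.
All branches of the negation close; one closing branch shown above.

Yes, valid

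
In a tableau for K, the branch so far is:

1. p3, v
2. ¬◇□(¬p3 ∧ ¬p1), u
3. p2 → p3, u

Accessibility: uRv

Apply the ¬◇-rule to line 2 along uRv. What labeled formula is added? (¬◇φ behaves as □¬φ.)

¬□(¬p3 ∧ ¬p1), v

¬◇φ behaves as □¬φ: propagate the negated body to each accessible world.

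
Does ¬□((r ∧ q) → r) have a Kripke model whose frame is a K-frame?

1. ¬□((r ∧ q) → r), 0
2. ¬((r ∧ q) → r), 1   [¬□-rule on 1: fresh world 1, 0R1]
3. r ∧ q, 1   [¬→-rule on 2]
4. ¬r, 1   [¬→-rule on 2]
5. r, 1   [∧-rule on 3]
6. q, 1   [∧-rule on 3]
Accessibility: 0R1
Branch closes: r and ¬r both at 1.
All branches of the tableau close; one closing branch shown above.

Unsatisfiable (every branch closes)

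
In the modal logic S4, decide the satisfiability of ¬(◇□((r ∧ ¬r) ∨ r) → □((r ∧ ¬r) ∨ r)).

Satisfiable

1. ¬(◇□((r ∧ ¬r) ∨ r) → □((r ∧ ¬r) ∨ r)), u
2. ◇□((r ∧ ¬r) ∨ r), u
3. ¬□((r ∧ ¬r) ∨ r), u
4. □((r ∧ ¬r) ∨ r), v
5. (r ∧ ¬r) ∨ r, v
6. r, v
7. ¬((r ∧ ¬r) ∨ r), w
8. ¬(r ∧ ¬r), w
9. ¬r, w
Accessibility: uRu, uRv, uRw, vRv, wRw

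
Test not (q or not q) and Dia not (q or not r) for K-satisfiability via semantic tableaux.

No, unsatisfiable

1. not (q or not q) and Dia not (q or not r), u
2. not (q or not q), u
3. Dia not (q or not r), u
4. not q, u
5. q, u
Branch closes: q and not q both at u.
Every branch closes; the branch above is one of them.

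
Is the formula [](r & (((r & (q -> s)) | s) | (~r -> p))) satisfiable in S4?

Yes, satisfiable

1. [](r & (((r & (q -> s)) | s) | (~r -> p))), w0
2. r & (((r & (q -> s)) | s) | (~r -> p)), w0   [[]-rule on 1 via w0Rw0]
3. r, w0   [&-rule on 2]
4. ((r & (q -> s)) | s) | (~r -> p), w0   [&-rule on 2]
5. ~r -> p, w0   [|-rule on 4 (branches; this branch)]
6. p, w0   [->-rule on 5 (branches; this branch)]
Accessibility: w0Rw0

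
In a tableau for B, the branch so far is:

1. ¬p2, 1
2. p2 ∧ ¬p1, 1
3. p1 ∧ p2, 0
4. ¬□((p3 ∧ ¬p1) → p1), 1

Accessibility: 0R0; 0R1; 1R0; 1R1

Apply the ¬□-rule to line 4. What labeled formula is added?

a fresh world 2 with 1R2, and ¬((p3 ∧ ¬p1) → p1) at 2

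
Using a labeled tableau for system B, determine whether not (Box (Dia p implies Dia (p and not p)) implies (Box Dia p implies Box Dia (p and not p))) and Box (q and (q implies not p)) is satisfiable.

Unsatisfiable (every branch closes)

1. not (Box (Dia p implies Dia (p and not p)) implies (Box Dia p implies Box Dia (p and not p))) and Box (q and (q implies not p)), 0
2. not (Box (Dia p implies Dia (p and not p)) implies (Box Dia p implies Box Dia (p and not p))), 0   [and-rule on 1]
3. Box (q and (q implies not p)), 0   [and-rule on 1]
4. Box (Dia p implies Dia (p and not p)), 0   [neg-implies-rule on 2]
5. not (Box Dia p implies Box Dia (p and not p)), 0   [neg-implies-rule on 2]
6. Box Dia p, 0   [neg-implies-rule on 5]
7. not Box Dia (p and not p), 0   [neg-implies-rule on 5]
8. q and (q implies not p), 0   [Box-rule on 3 via 0R0]
9. q, 0   [and-rule on 8]
10. q implies not p, 0   [and-rule on 8]
11. Dia p implies Dia (p and not p), 0   [Box-rule on 4 via 0R0]
12. Dia p, 0   [Box-rule on 6 via 0R0]
13. not p, 0   [implies-rule on 10 (branches; this branch)]
14. not Dia p, 0   [implies-rule on 11 (branches; this branch)]
15. not Dia (p and not p), 1   [neg-Box-rule on 7: fresh world 1, 0R1]
16. q and (q implies not p), 1   [Box-rule on 3 via 0R1]
17. q, 1   [and-rule on 16]
18. q implies not p, 1   [and-rule on 16]
19. Dia p implies Dia (p and not p), 1   [Box-rule on 4 via 0R1]
20. Dia p, 1   [Box-rule on 6 via 0R1]
21. not p, 1   [neg-Dia-rule on 14 via 0R1]
22. not (p and not p), 0   [neg-Dia-rule on 15 via 1R0]
23. not (p and not p), 1   [neg-Dia-rule on 15 via 1R1]
24. Dia (p and not p), 1   [implies-rule on 19 (branches; this branch)]
25. p, 2   [Dia-rule on 12: fresh world 2, 0R2]
26. q and (q implies not p), 2   [Box-rule on 3 via 0R2]
27. q, 2   [and-rule on 26]
28. q implies not p, 2   [and-rule on 26]
29. Dia p implies Dia (p and not p), 2   [Box-rule on 4 via 0R2]
30. Dia p, 2   [Box-rule on 6 via 0R2]
31. not p, 2   [neg-Dia-rule on 14 via 0R2]
Accessibility: 0R0, 0R1, 0R2, 1R0, 1R1, 2R0, 2R2
Branch closes: p and not p both at 2.
All branches of the tableau close; one closing branch shown above.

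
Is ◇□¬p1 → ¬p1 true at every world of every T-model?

Tableau for the negation ¬(◇□¬p1 → ¬p1):
1. ¬(◇□¬p1 → ¬p1), u
2. ◇□¬p1, u   [¬→-rule on 1]
3. p1, u   [¬→-rule on 1]
4. □¬p1, v   [◇-rule on 2: fresh world v, uRv]
5. ¬p1, v   [□-rule on 4 via vRv]
Accessibility: uRu, uRv, vRv
The negation has an open branch (countermodel exists).

Not valid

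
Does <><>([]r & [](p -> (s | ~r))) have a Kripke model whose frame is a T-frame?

1. <><>([]r & [](p -> (s | ~r))), 0
2. <>([]r & [](p -> (s | ~r))), 1
3. []r & [](p -> (s | ~r)), 2
4. []r, 2
5. [](p -> (s | ~r)), 2
6. r, 2
7. p -> (s | ~r), 2
8. s | ~r, 2
9. s, 2
Accessibility: 0R0, 0R1, 1R1, 1R2, 2R2

Satisfiable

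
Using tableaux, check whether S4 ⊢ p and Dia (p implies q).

No, not valid

Tableau for the negation not (p and Dia (p implies q)):
1. not (p and Dia (p implies q)), 0
2. not Dia (p implies q), 0
3. not (p implies q), 0
4. p, 0
5. not q, 0
Accessibility: 0R0
The negation has an open branch (countermodel exists).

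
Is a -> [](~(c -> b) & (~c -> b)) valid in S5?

Tableau for the negation ~(a -> [](~(c -> b) & (~c -> b))):
1. ~(a -> [](~(c -> b) & (~c -> b))), 0
2. a, 0   [~->-rule on 1]
3. ~[](~(c -> b) & (~c -> b)), 0   [~->-rule on 1]
4. ~(~(c -> b) & (~c -> b)), 1   [~[]-rule on 3: fresh world 1, 0R1]
5. ~(~c -> b), 1   [~&-rule on 4 (branches; this branch)]
6. ~c, 1   [~->-rule on 5]
7. ~b, 1   [~->-rule on 5]
Accessibility: 0R0, 0R1, 1R0, 1R1
The negation has an open branch (countermodel exists).

Invalid (countermodel exists)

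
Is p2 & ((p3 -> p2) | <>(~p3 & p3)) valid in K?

Tableau for the negation ~(p2 & ((p3 -> p2) | <>(~p3 & p3))):
1. ~(p2 & ((p3 -> p2) | <>(~p3 & p3))), 0
2. ~((p3 -> p2) | <>(~p3 & p3)), 0   [~&-rule on 1 (branches; this branch)]
3. ~(p3 -> p2), 0   [~|-rule on 2]
4. ~<>(~p3 & p3), 0   [~|-rule on 2]
5. p3, 0   [~->-rule on 3]
6. ~p2, 0   [~->-rule on 3]
The negation has an open branch (countermodel exists).

Invalid (countermodel exists)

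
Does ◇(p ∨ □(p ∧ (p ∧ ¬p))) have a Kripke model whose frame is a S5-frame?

Satisfiable (open branch found)

1. ◇(p ∨ □(p ∧ (p ∧ ¬p))), w0
2. p ∨ □(p ∧ (p ∧ ¬p)), w1
3. p, w1
Accessibility: w0Rw0, w0Rw1, w1Rw0, w1Rw1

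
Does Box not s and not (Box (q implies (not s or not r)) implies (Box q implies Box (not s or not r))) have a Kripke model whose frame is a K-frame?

Unsatisfiable (every branch closes)

1. Box not s and not (Box (q implies (not s or not r)) implies (Box q implies Box (not s or not r))), u
2. Box not s, u
3. not (Box (q implies (not s or not r)) implies (Box q implies Box (not s or not r))), u
4. Box (q implies (not s or not r)), u
5. not (Box q implies Box (not s or not r)), u
6. Box q, u
7. not Box (not s or not r), u
8. not (not s or not r), v
9. s, v
10. r, v
11. not s, v
Accessibility: uRv
Branch closes: s and not s both at v.
Every branch closes; the branch above is one of them.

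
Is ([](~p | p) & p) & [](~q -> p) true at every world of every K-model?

Tableau for the negation ~(([](~p | p) & p) & [](~q -> p)):
1. ~(([](~p | p) & p) & [](~q -> p)), w0
2. ~[](~q -> p), w0   [~&-rule on 1 (branches; this branch)]
3. ~(~q -> p), w1   [~[]-rule on 2: fresh world w1, w0Rw1]
4. ~q, w1   [~->-rule on 3]
5. ~p, w1   [~->-rule on 3]
Accessibility: w0Rw1
The negation has an open branch (countermodel exists).

Not valid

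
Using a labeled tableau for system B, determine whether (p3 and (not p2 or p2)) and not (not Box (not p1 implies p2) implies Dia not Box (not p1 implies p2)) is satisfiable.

1. (p3 and (not p2 or p2)) and not (not Box (not p1 implies p2) implies Dia not Box (not p1 implies p2)), 0
2. p3 and (not p2 or p2), 0   [and-rule on 1]
3. not (not Box (not p1 implies p2) implies Dia not Box (not p1 implies p2)), 0   [and-rule on 1]
4. p3, 0   [and-rule on 2]
5. not p2 or p2, 0   [and-rule on 2]
6. not Box (not p1 implies p2), 0   [neg-implies-rule on 3]
7. not Dia not Box (not p1 implies p2), 0   [neg-implies-rule on 3]
8. Box (not p1 implies p2), 0   [neg-Dia-rule on 7 via 0R0]
9. not p1 implies p2, 0   [Box-rule on 8 via 0R0]
10. p2, 0   [or-rule on 5 (branches; this branch)]
11. not (not p1 implies p2), 1   [neg-Box-rule on 6: fresh world 1, 0R1]
12. not p1, 1   [neg-implies-rule on 11]
13. not p2, 1   [neg-implies-rule on 11]
14. Box (not p1 implies p2), 1   [neg-Dia-rule on 7 via 0R1]
15. not p1 implies p2, 1   [Box-rule on 8 via 0R1]
16. p2, 1   [implies-rule on 15 (branches; this branch)]
Accessibility: 0R0, 0R1, 1R0, 1R1
Branch closes: p2 and not p2 both at 1.
Every branch closes; the branch above is one of them.

Unsatisfiable (every branch closes)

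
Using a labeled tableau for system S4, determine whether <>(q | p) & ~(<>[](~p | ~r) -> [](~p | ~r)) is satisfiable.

Satisfiable

1. <>(q | p) & ~(<>[](~p | ~r) -> [](~p | ~r)), w0
2. <>(q | p), w0
3. ~(<>[](~p | ~r) -> [](~p | ~r)), w0
4. <>[](~p | ~r), w0
5. ~[](~p | ~r), w0
6. q | p, w1
7. p, w1
8. [](~p | ~r), w2
9. ~p | ~r, w2
10. ~r, w2
11. ~(~p | ~r), w3
12. p, w3
13. r, w3
Accessibility: w0Rw0, w0Rw1, w0Rw2, w0Rw3, w1Rw1, w2Rw2, w3Rw3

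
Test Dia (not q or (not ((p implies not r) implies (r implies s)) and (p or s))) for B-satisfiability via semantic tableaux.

Satisfiable (open branch found)

1. Dia (not q or (not ((p implies not r) implies (r implies s)) and (p or s))), 0
2. not q or (not ((p implies not r) implies (r implies s)) and (p or s)), 1   [Dia-rule on 1: fresh world 1, 0R1]
3. not q, 1   [or-rule on 2 (branches; this branch)]
Accessibility: 0R0, 0R1, 1R0, 1R1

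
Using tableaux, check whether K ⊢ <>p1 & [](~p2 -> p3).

Tableau for the negation ~(<>p1 & [](~p2 -> p3)):
1. ~(<>p1 & [](~p2 -> p3)), 0
2. ~[](~p2 -> p3), 0
3. ~(~p2 -> p3), 1
4. ~p2, 1
5. ~p3, 1
Accessibility: 0R1
The negation has an open branch (countermodel exists).

Invalid (countermodel exists)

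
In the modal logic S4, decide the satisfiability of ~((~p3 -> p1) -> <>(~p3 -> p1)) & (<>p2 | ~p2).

No, unsatisfiable

1. ~((~p3 -> p1) -> <>(~p3 -> p1)) & (<>p2 | ~p2), 0
2. ~((~p3 -> p1) -> <>(~p3 -> p1)), 0
3. <>p2 | ~p2, 0
4. ~p3 -> p1, 0
5. ~<>(~p3 -> p1), 0
6. ~(~p3 -> p1), 0
7. ~p3, 0
8. ~p1, 0
9. ~p2, 0
10. p1, 0
Accessibility: 0R0
Branch closes: p1 and ~p1 both at 0.
(One branch shown.) All branches close.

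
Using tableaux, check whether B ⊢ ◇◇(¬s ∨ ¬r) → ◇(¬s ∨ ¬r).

Invalid (countermodel exists)

Tableau for the negation ¬(◇◇(¬s ∨ ¬r) → ◇(¬s ∨ ¬r)):
1. ¬(◇◇(¬s ∨ ¬r) → ◇(¬s ∨ ¬r)), 0
2. ◇◇(¬s ∨ ¬r), 0
3. ¬◇(¬s ∨ ¬r), 0
4. ¬(¬s ∨ ¬r), 0
5. s, 0
6. r, 0
7. ◇(¬s ∨ ¬r), 1
8. ¬(¬s ∨ ¬r), 1
9. s, 1
10. r, 1
11. ¬s ∨ ¬r, 2
12. ¬r, 2
Accessibility: 0R0, 0R1, 1R0, 1R1, 1R2, 2R1, 2R2
The negation has an open branch (countermodel exists).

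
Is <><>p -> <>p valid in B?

Invalid (countermodel exists)

Tableau for the negation ~(<><>p -> <>p):
1. ~(<><>p -> <>p), w0
2. <><>p, w0
3. ~<>p, w0
4. ~p, w0
5. <>p, w1
6. ~p, w1
7. p, w2
Accessibility: w0Rw0, w0Rw1, w1Rw0, w1Rw1, w1Rw2, w2Rw1, w2Rw2
The negation has an open branch (countermodel exists).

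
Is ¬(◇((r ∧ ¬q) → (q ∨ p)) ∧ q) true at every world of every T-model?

Not valid

Tableau for the negation ◇((r ∧ ¬q) → (q ∨ p)) ∧ q:
1. ◇((r ∧ ¬q) → (q ∨ p)) ∧ q, w0
2. ◇((r ∧ ¬q) → (q ∨ p)), w0
3. q, w0
4. (r ∧ ¬q) → (q ∨ p), w1
5. q ∨ p, w1
6. p, w1
Accessibility: w0Rw0, w0Rw1, w1Rw1
The negation has an open branch (countermodel exists).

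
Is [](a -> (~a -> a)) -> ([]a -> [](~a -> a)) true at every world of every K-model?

Valid in K

Tableau for the negation ~([](a -> (~a -> a)) -> ([]a -> [](~a -> a))):
1. ~([](a -> (~a -> a)) -> ([]a -> [](~a -> a))), 0
2. [](a -> (~a -> a)), 0
3. ~([]a -> [](~a -> a)), 0
4. []a, 0
5. ~[](~a -> a), 0
6. ~(~a -> a), 1
7. ~a, 1
8. a -> (~a -> a), 1
9. a, 1
Accessibility: 0R1
Branch closes: a and ~a both at 1.
All branches of the negation close; one closing branch shown above.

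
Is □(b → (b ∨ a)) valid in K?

Tableau for the negation ¬□(b → (b ∨ a)):
1. ¬□(b → (b ∨ a)), w0
2. ¬(b → (b ∨ a)), w1
3. b, w1
4. ¬(b ∨ a), w1
5. ¬b, w1
6. ¬a, w1
Accessibility: w0Rw1
Branch closes: b and ¬b both at w1.
All branches of the negation close; one closing branch shown above.

Yes, valid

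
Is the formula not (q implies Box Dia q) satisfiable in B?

No, unsatisfiable

1. not (q implies Box Dia q), 0
2. q, 0
3. not Box Dia q, 0
4. not Dia q, 1
5. not q, 0
Accessibility: 0R0, 0R1, 1R0, 1R1
Branch closes: q and not q both at 0.
(One branch shown.) All branches close.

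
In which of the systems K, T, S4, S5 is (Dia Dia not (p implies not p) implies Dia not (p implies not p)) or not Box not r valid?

S4, S5

S4-tableau for the negation not ((Dia Dia not (p implies not p) implies Dia not (p implies not p)) or not Box not r):
1. not ((Dia Dia not (p implies not p) implies Dia not (p implies not p)) or not Box not r), w0
2. not (Dia Dia not (p implies not p) implies Dia not (p implies not p)), w0
3. Box not r, w0
4. Dia Dia not (p implies not p), w0
5. not Dia not (p implies not p), w0
6. not r, w0
7. p implies not p, w0
8. not p, w0
9. Dia not (p implies not p), w1
10. not r, w1
11. p implies not p, w1
12. not p, w1
13. not (p implies not p), w2
14. p, w2
15. not r, w2
16. p implies not p, w2
17. not p, w2
Accessibility: w0Rw0, w0Rw1, w0Rw2, w1Rw1, w1Rw2, w2Rw2
Branch closes: p and not p both at w2.
Every branch closes (one shown): valid in S4, hence also in S5 (every theorem of S4 is a theorem of S5).
T-tableau for the negation not ((Dia Dia not (p implies not p) implies Dia not (p implies not p)) or not Box not r):
1. not ((Dia Dia not (p implies not p) implies Dia not (p implies not p)) or not Box not r), w0
2. not (Dia Dia not (p implies not p) implies Dia not (p implies not p)), w0
3. Box not r, w0
4. Dia Dia not (p implies not p), w0
5. not Dia not (p implies not p), w0
6. not r, w0
7. p implies not p, w0
8. not p, w0
9. Dia not (p implies not p), w1
10. not r, w1
11. p implies not p, w1
12. not p, w1
13. not (p implies not p), w2
14. p, w2
Accessibility: w0Rw0, w0Rw1, w1Rw1, w1Rw2, w2Rw2
Complete open branch: countermodel on a T-frame, so not valid in T, nor in K (the same frame is also a K-frame).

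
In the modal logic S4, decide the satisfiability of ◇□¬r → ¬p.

1. ◇□¬r → ¬p, 0
2. ¬p, 0   [→-rule on 1 (branches; this branch)]
Accessibility: 0R0

Satisfiable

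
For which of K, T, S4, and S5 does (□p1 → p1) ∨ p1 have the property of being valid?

K-tableau for the negation ¬((□p1 → p1) ∨ p1):
1. ¬((□p1 → p1) ∨ p1), 0
2. ¬(□p1 → p1), 0   [¬∨-rule on 1]
3. ¬p1, 0   [¬∨-rule on 1]
4. □p1, 0   [¬→-rule on 2]
Complete open branch: countermodel on a K-frame, so not valid in K.
T-tableau for the negation ¬((□p1 → p1) ∨ p1):
1. ¬((□p1 → p1) ∨ p1), 0
2. ¬(□p1 → p1), 0   [¬∨-rule on 1]
3. ¬p1, 0   [¬∨-rule on 1]
4. □p1, 0   [¬→-rule on 2]
5. p1, 0   [□-rule on 4 via 0R0]
Accessibility: 0R0
Branch closes: p1 and ¬p1 both at 0.
Every branch closes (one shown): valid in T, hence also in S4, S5 (every theorem of T is a theorem of S4 and S5).

T, S4, S5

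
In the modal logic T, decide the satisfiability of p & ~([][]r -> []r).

1. p & ~([][]r -> []r), u
2. p, u
3. ~([][]r -> []r), u
4. [][]r, u
5. ~[]r, u
6. []r, u
7. r, u
8. ~r, v
9. []r, v
10. r, v
Accessibility: uRu, uRv, vRv
Branch closes: r and ~r both at v.
(One branch shown.) All branches close.

No, unsatisfiable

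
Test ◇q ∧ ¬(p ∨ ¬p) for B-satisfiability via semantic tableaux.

Unsatisfiable

1. ◇q ∧ ¬(p ∨ ¬p), 0
2. ◇q, 0   [∧-rule on 1]
3. ¬(p ∨ ¬p), 0   [∧-rule on 1]
4. ¬p, 0   [¬∨-rule on 3]
5. p, 0   [¬∨-rule on 3]
Accessibility: 0R0
Branch closes: p and ¬p both at 0.
(One branch shown.) All branches close.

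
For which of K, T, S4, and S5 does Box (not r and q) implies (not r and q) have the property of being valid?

T, S4, S5

T-tableau for the negation not (Box (not r and q) implies (not r and q)):
1. not (Box (not r and q) implies (not r and q)), u
2. Box (not r and q), u
3. not (not r and q), u
4. not r and q, u
5. not r, u
6. q, u
7. not q, u
Accessibility: uRu
Branch closes: q and not q both at u.
Every branch closes (one shown): valid in T, hence also in S4, S5 (every theorem of T is a theorem of S4 and S5).
K-tableau for the negation not (Box (not r and q) implies (not r and q)):
1. not (Box (not r and q) implies (not r and q)), u
2. Box (not r and q), u
3. not (not r and q), u
4. not q, u
Complete open branch: countermodel on a K-frame, so not valid in K.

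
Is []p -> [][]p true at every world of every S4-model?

Tableau for the negation ~([]p -> [][]p):
1. ~([]p -> [][]p), u
2. []p, u
3. ~[][]p, u
4. p, u
5. ~[]p, v
6. p, v
7. ~p, w
8. p, w
Accessibility: uRu, uRv, uRw, vRv, vRw, wRw
Branch closes: p and ~p both at w.
Every branch of the negation's tableau closes; the branch above is one of them.

Yes, valid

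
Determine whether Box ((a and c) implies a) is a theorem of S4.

Tableau for the negation not Box ((a and c) implies a):
1. not Box ((a and c) implies a), w0
2. not ((a and c) implies a), w1
3. a and c, w1
4. not a, w1
5. a, w1
6. c, w1
Accessibility: w0Rw0, w0Rw1, w1Rw1
Branch closes: a and not a both at w1.
All branches of the negation close; one closing branch shown above.

Valid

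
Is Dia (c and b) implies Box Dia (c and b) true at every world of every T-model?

Not valid

Tableau for the negation not (Dia (c and b) implies Box Dia (c and b)):
1. not (Dia (c and b) implies Box Dia (c and b)), w0
2. Dia (c and b), w0
3. not Box Dia (c and b), w0
4. c and b, w1
5. c, w1
6. b, w1
7. not Dia (c and b), w2
8. not (c and b), w2
9. not b, w2
Accessibility: w0Rw0, w0Rw1, w0Rw2, w1Rw1, w2Rw2
The negation has an open branch (countermodel exists).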